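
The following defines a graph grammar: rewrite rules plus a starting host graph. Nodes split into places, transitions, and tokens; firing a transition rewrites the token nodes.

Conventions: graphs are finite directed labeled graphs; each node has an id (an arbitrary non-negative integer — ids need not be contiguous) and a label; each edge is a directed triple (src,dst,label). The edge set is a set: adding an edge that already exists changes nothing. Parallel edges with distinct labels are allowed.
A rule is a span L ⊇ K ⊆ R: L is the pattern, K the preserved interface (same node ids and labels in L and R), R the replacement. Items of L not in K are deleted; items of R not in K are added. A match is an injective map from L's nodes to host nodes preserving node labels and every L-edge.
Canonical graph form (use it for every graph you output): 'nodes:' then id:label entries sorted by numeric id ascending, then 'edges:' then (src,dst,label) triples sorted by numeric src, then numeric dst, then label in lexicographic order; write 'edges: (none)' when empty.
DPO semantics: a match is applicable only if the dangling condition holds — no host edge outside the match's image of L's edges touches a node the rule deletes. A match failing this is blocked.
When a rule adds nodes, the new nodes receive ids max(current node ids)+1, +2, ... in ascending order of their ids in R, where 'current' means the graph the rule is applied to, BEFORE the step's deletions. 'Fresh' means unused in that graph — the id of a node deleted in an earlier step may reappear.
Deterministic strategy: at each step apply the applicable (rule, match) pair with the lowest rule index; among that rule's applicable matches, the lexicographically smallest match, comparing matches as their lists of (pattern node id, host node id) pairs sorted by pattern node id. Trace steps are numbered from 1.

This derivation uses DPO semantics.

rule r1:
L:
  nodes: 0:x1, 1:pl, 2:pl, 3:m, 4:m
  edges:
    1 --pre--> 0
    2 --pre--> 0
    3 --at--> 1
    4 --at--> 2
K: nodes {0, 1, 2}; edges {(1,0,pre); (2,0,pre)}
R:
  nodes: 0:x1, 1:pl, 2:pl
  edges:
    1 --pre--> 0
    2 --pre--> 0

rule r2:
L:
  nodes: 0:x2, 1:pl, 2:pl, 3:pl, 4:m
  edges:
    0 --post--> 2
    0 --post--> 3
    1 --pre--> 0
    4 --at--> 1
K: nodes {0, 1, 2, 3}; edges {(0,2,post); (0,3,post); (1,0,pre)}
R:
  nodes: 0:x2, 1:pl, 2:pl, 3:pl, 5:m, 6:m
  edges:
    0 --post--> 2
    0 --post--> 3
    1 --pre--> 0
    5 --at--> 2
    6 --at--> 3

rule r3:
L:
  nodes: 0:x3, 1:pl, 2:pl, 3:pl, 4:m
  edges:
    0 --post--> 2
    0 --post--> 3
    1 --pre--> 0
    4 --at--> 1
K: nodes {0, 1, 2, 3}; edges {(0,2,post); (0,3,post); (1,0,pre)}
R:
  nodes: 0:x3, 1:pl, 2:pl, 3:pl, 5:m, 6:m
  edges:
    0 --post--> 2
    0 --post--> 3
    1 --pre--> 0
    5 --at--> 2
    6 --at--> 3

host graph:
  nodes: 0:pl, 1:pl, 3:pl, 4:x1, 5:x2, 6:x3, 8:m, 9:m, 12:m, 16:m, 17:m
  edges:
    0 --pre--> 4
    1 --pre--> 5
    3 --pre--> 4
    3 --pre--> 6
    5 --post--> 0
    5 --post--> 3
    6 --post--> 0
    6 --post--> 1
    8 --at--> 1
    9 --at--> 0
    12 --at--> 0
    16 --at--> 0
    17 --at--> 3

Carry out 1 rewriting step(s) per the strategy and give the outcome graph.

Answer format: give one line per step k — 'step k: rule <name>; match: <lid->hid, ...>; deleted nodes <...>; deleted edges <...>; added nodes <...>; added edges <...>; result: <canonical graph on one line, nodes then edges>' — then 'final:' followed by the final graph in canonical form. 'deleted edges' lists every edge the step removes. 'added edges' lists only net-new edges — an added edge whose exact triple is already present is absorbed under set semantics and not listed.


step 1: rule r1; match: 0->4, 1->0, 2->3, 3->9, 4->17; deleted nodes 9, 17; deleted edges (9,0,at); (17,3,at); added nodes (none); added edges (none); result: nodes: 0:pl, 1:pl, 3:pl, 4:x1, 5:x2, 6:x3, 8:m, 12:m, 16:m edges: (0,4,pre); (1,5,pre); (3,4,pre); (3,6,pre); (5,0,post); (5,3,post); (6,0,post); (6,1,post); (8,1,at); (12,0,at); (16,0,at)
final:
nodes: 0:pl, 1:pl, 3:pl, 4:x1, 5:x2, 6:x3, 8:m, 12:m, 16:m
edges: (0,4,pre); (1,5,pre); (3,4,pre); (3,6,pre); (5,0,post); (5,3,post); (6,0,post); (6,1,post); (8,1,at); (12,0,at); (16,0,at)


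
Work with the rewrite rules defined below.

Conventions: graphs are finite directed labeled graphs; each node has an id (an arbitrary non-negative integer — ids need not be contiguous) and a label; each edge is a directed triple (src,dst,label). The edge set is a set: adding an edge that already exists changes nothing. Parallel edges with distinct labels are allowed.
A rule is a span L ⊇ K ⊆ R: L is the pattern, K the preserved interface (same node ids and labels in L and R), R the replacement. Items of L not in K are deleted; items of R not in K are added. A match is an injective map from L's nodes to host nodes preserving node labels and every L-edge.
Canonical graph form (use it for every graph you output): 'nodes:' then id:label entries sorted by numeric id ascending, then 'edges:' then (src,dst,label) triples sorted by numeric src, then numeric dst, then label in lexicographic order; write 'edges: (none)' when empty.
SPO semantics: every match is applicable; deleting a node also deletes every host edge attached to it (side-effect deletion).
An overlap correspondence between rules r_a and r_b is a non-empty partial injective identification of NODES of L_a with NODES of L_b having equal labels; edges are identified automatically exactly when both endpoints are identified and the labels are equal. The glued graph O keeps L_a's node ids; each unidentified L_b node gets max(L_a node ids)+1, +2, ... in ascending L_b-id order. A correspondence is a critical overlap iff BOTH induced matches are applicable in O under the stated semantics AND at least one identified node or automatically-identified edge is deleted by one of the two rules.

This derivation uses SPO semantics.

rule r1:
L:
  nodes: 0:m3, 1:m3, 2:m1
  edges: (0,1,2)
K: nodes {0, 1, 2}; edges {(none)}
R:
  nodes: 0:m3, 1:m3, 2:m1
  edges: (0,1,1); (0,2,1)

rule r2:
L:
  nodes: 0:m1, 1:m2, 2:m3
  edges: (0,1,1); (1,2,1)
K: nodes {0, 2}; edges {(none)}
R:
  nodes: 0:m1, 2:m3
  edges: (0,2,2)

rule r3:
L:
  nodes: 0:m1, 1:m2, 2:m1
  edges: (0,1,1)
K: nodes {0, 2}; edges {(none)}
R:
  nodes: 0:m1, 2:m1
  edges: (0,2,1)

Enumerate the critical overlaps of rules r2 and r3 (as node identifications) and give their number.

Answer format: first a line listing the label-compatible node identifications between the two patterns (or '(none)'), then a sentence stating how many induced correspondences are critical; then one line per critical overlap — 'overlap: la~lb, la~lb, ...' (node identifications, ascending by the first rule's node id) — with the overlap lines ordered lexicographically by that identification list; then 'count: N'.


label-compatible node identifications between L(r2) and L(r3): 0~0, 0~2, 1~1
3 of the induced correspondences are critical overlaps of r2 and r3.
overlap: 0~0, 1~1
overlap: 0~2, 1~1
overlap: 1~1
count: 3


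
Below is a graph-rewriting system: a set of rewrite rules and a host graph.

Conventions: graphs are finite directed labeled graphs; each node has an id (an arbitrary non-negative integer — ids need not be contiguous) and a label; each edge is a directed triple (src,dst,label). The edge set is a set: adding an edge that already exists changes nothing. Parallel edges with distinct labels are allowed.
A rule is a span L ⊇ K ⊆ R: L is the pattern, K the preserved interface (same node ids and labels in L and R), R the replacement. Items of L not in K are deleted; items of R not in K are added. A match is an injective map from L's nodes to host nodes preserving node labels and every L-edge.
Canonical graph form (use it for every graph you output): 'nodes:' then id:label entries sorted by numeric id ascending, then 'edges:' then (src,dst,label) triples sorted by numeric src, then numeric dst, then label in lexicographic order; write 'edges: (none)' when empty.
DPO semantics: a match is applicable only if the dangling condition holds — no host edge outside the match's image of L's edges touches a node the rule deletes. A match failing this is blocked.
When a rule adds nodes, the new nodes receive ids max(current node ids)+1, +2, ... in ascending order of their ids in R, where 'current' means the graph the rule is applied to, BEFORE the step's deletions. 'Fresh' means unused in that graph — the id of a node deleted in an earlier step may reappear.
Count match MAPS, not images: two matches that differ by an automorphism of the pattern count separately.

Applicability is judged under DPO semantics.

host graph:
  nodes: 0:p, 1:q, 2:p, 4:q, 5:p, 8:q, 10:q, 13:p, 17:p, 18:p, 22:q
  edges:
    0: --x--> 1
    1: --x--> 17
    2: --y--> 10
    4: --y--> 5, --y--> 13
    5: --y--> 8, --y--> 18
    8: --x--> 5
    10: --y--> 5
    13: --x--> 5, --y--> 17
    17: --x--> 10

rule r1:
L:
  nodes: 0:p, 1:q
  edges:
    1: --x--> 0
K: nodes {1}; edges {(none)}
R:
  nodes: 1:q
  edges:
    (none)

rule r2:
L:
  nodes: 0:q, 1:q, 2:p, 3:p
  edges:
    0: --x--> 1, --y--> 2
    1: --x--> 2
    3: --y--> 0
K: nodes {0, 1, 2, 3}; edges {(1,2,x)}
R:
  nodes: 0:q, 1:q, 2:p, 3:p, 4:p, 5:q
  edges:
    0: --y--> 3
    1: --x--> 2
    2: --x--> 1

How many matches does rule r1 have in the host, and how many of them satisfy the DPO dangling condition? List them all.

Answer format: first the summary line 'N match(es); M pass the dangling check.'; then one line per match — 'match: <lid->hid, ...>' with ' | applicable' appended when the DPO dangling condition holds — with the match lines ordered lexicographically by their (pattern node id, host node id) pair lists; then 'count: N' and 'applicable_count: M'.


2 match(es); 0 pass the dangling check.
match: 0->5, 1->8
match: 0->17, 1->1
count: 2
applicable_count: 0


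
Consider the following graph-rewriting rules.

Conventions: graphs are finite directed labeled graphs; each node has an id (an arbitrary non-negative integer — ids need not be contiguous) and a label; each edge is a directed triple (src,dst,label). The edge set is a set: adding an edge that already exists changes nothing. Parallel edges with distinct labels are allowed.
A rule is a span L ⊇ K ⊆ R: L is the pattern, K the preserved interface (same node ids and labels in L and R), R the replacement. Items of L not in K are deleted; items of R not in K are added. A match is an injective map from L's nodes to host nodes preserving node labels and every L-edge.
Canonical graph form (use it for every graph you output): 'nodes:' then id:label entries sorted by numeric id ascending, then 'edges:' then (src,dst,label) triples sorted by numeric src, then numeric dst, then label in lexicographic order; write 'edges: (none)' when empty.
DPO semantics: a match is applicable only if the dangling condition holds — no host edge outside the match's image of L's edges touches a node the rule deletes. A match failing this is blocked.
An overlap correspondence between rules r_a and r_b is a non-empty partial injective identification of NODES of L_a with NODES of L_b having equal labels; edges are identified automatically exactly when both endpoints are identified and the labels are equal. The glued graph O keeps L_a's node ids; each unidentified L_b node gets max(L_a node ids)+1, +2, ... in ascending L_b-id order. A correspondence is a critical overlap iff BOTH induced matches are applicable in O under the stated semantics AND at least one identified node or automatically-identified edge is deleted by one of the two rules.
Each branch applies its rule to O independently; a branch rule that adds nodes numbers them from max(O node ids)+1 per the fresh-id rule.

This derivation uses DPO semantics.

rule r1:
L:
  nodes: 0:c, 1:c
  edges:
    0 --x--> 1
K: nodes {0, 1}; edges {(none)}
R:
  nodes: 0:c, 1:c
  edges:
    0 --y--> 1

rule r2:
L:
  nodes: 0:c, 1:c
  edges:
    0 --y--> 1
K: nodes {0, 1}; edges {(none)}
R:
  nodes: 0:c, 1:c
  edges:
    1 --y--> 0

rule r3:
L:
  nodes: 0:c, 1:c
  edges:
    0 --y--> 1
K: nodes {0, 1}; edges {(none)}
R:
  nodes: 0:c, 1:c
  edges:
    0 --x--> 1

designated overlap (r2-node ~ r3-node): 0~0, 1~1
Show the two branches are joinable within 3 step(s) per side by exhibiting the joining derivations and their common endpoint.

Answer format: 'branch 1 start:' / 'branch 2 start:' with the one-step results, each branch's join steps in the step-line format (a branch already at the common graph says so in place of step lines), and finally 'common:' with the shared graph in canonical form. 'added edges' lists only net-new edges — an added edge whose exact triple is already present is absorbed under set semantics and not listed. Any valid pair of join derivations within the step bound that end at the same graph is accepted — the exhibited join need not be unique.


branch 1 start:
nodes: 0:c, 1:c
edges: (1,0,y)
branch 2 start:
nodes: 0:c, 1:c
edges: (0,1,x)
branch 1 step 1: rule r2; match: 0->1, 1->0; deleted nodes (none); deleted edges (1,0,y); added nodes (none); added edges (0,1,y); result: nodes: 0:c, 1:c edges: (0,1,y)
branch 2 step 1: rule r1; match: 0->0, 1->1; deleted nodes (none); deleted edges (0,1,x); added nodes (none); added edges (0,1,y); result: nodes: 0:c, 1:c edges: (0,1,y)
common:
nodes: 0:c, 1:c
edges: (0,1,y)


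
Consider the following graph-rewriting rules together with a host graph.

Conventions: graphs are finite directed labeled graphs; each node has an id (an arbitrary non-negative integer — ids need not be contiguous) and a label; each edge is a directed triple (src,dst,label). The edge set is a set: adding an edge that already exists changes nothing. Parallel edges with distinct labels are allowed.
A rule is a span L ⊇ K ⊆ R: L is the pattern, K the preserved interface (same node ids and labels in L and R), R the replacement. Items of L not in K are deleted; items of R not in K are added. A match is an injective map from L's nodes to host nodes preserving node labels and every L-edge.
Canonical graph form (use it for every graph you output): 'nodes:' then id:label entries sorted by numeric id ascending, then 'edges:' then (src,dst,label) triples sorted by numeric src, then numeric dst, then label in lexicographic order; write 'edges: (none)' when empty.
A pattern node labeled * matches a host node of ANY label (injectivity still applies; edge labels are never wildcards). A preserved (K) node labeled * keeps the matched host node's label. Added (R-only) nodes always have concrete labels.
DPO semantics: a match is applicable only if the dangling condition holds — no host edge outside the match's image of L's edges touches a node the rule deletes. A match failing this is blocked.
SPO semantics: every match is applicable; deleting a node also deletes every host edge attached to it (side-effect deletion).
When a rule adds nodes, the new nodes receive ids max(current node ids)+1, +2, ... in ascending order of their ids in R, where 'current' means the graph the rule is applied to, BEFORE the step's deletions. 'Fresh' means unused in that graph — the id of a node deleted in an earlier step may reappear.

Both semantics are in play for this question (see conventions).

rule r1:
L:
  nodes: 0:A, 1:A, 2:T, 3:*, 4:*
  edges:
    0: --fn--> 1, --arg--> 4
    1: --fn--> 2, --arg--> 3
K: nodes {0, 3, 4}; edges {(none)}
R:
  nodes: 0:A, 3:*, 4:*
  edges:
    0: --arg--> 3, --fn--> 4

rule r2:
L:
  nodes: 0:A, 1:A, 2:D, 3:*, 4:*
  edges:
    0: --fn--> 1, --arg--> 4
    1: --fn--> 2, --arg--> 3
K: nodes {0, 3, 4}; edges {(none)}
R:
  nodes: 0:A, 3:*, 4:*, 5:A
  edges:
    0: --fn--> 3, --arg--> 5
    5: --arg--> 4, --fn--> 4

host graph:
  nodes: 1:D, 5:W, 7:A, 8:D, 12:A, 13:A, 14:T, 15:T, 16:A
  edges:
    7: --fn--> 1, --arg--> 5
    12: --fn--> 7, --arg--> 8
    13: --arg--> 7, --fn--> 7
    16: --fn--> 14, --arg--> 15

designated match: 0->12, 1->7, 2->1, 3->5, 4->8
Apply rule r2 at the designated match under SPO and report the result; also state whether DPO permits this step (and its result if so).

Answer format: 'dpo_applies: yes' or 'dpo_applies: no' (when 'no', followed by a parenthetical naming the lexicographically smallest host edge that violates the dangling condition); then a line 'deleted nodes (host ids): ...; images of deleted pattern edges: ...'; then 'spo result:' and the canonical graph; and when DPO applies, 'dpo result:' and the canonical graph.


dpo_applies: no
(the rule deletes node 7, which keeps host edge (13,7,arg) outside the match image — the dangling condition fails, DPO blocks; SPO proceeds and side-deletes such edges)
deleted nodes (host ids): 1, 7; images of deleted pattern edges: (7,1,fn); (7,5,arg); (12,7,fn); (12,8,arg)
spo result:
nodes: 5:W, 8:D, 12:A, 13:A, 14:T, 15:T, 16:A, 17:A
edges: (12,5,fn); (12,17,arg); (16,14,fn); (16,15,arg); (17,8,arg); (17,8,fn)


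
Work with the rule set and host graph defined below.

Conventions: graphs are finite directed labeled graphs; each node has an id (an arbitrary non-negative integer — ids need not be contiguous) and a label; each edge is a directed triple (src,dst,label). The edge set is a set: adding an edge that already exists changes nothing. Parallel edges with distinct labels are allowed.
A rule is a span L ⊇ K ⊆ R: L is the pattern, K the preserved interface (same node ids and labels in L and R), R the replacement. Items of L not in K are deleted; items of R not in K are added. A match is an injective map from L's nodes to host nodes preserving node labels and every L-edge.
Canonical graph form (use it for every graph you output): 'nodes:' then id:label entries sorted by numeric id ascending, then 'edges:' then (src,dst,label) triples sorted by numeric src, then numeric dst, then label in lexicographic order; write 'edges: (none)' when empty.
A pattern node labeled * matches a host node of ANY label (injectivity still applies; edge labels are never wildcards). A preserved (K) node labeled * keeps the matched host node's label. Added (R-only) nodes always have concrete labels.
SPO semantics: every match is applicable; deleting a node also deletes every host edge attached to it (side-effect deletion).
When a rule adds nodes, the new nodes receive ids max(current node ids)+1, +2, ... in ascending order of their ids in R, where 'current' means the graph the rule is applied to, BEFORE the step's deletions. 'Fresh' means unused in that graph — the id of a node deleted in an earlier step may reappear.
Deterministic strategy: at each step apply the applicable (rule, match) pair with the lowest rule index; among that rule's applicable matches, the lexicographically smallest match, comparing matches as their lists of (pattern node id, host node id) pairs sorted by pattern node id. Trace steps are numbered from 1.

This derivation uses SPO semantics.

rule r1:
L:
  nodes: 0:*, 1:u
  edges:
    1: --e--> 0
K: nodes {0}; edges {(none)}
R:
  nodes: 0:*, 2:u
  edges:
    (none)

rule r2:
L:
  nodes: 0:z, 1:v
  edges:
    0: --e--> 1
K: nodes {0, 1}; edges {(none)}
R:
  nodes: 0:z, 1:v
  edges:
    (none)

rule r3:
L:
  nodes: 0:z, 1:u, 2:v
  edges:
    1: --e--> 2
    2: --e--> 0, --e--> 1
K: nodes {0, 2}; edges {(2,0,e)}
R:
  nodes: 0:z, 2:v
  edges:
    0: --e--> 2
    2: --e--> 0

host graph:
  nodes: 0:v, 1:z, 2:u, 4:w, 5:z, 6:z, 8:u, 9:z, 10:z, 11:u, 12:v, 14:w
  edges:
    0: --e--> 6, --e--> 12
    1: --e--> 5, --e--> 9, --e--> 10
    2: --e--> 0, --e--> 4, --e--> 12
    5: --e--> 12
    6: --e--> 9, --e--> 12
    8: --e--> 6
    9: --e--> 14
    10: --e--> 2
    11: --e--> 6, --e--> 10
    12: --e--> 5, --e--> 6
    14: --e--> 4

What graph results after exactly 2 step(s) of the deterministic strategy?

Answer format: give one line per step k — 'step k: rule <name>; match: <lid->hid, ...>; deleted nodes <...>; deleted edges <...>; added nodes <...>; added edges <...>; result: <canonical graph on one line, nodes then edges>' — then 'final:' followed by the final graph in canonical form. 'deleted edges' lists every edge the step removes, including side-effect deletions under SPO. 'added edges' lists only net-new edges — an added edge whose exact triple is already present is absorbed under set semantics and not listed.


step 1: rule r1; match: 0->0, 1->2; deleted nodes 2; deleted edges (2,0,e); (2,4,e); (2,12,e); (10,2,e); added nodes 15; added edges (none); result: nodes: 0:v, 1:z, 4:w, 5:z, 6:z, 8:u, 9:z, 10:z, 11:u, 12:v, 14:w, 15:u edges: (0,6,e); (0,12,e); (1,5,e); (1,9,e); (1,10,e); (5,12,e); (6,9,e); (6,12,e); (8,6,e); (9,14,e); (11,6,e); (11,10,e); (12,5,e); (12,6,e); (14,4,e)
step 2: rule r1; match: 0->6, 1->8; deleted nodes 8; deleted edges (8,6,e); added nodes 16; added edges (none); result: nodes: 0:v, 1:z, 4:w, 5:z, 6:z, 9:z, 10:z, 11:u, 12:v, 14:w, 15:u, 16:u edges: (0,6,e); (0,12,e); (1,5,e); (1,9,e); (1,10,e); (5,12,e); (6,9,e); (6,12,e); (9,14,e); (11,6,e); (11,10,e); (12,5,e); (12,6,e); (14,4,e)
final:
nodes: 0:v, 1:z, 4:w, 5:z, 6:z, 9:z, 10:z, 11:u, 12:v, 14:w, 15:u, 16:u
edges: (0,6,e); (0,12,e); (1,5,e); (1,9,e); (1,10,e); (5,12,e); (6,9,e); (6,12,e); (9,14,e); (11,6,e); (11,10,e); (12,5,e); (12,6,e); (14,4,e)


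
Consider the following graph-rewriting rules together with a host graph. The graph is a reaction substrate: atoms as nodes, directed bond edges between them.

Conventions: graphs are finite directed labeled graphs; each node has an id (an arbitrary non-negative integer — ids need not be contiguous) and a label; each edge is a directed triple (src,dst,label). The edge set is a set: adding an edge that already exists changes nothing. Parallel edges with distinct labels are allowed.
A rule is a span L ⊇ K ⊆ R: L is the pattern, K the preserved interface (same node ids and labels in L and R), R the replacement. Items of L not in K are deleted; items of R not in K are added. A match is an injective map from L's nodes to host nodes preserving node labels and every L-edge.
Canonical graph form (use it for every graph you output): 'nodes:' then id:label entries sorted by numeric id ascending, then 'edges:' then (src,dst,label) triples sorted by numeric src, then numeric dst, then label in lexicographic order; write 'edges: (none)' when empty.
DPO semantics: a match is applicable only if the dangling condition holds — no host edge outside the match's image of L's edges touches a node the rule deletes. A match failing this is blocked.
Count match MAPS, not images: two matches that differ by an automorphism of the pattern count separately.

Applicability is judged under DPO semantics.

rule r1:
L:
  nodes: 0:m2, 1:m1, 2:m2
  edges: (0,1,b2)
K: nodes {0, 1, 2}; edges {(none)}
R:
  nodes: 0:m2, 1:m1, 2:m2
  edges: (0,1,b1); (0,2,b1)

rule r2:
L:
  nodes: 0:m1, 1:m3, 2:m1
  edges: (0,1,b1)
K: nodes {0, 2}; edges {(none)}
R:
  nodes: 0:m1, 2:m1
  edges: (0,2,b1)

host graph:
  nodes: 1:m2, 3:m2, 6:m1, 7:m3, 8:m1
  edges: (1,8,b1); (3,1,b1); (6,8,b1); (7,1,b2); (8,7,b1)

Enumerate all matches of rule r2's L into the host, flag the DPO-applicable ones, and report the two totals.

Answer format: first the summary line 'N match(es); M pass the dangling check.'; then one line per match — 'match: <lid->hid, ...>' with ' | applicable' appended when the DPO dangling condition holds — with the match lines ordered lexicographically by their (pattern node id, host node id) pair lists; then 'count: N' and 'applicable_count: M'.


1 match(es); 0 pass the dangling check.
match: 0->8, 1->7, 2->6
count: 1
applicable_count: 0


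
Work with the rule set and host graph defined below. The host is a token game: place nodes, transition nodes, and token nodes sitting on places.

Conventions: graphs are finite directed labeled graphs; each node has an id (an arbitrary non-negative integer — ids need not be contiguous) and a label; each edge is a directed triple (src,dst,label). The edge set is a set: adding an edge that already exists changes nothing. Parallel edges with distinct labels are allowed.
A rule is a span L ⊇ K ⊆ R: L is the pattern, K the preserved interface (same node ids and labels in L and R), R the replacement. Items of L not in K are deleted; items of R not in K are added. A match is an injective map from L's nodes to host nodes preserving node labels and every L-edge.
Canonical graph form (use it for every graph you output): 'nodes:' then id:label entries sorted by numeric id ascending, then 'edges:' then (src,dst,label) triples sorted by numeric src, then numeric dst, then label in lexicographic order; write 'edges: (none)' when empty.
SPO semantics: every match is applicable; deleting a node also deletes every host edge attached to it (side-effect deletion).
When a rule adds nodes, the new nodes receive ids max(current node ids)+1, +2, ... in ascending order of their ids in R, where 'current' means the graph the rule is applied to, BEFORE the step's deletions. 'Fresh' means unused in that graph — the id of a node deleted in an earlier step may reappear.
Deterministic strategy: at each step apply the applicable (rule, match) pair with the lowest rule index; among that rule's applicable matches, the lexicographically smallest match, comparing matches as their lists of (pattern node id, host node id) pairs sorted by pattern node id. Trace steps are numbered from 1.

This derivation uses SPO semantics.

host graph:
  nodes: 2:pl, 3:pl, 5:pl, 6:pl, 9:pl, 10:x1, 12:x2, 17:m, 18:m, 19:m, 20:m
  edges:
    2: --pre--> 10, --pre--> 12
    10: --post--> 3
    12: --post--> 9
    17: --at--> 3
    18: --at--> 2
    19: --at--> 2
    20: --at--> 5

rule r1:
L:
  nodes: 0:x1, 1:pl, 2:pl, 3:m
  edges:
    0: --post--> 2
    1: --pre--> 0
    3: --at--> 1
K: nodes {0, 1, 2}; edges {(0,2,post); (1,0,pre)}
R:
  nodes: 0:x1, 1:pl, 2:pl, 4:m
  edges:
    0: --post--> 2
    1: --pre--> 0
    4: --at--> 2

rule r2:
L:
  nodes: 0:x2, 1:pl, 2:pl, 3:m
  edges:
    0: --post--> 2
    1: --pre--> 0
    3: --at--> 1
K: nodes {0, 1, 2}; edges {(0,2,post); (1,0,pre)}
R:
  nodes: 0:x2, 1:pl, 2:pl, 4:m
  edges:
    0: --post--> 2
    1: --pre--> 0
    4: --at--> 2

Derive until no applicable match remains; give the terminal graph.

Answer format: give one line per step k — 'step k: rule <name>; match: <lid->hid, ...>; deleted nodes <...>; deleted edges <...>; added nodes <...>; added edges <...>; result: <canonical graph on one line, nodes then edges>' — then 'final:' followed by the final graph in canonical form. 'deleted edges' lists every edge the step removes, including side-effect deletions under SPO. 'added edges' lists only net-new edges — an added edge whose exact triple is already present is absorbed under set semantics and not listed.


step 1: rule r1; match: 0->10, 1->2, 2->3, 3->18; deleted nodes 18; deleted edges (18,2,at); added nodes 21; added edges (21,3,at); result: nodes: 2:pl, 3:pl, 5:pl, 6:pl, 9:pl, 10:x1, 12:x2, 17:m, 19:m, 20:m, 21:m edges: (2,10,pre); (2,12,pre); (10,3,post); (12,9,post); (17,3,at); (19,2,at); (20,5,at); (21,3,at)
step 2: rule r1; match: 0->10, 1->2, 2->3, 3->19; deleted nodes 19; deleted edges (19,2,at); added nodes 22; added edges (22,3,at); result: nodes: 2:pl, 3:pl, 5:pl, 6:pl, 9:pl, 10:x1, 12:x2, 17:m, 20:m, 21:m, 22:m edges: (2,10,pre); (2,12,pre); (10,3,post); (12,9,post); (17,3,at); (20,5,at); (21,3,at); (22,3,at)
final:
nodes: 2:pl, 3:pl, 5:pl, 6:pl, 9:pl, 10:x1, 12:x2, 17:m, 20:m, 21:m, 22:m
edges: (2,10,pre); (2,12,pre); (10,3,post); (12,9,post); (17,3,at); (20,5,at); (21,3,at); (22,3,at)


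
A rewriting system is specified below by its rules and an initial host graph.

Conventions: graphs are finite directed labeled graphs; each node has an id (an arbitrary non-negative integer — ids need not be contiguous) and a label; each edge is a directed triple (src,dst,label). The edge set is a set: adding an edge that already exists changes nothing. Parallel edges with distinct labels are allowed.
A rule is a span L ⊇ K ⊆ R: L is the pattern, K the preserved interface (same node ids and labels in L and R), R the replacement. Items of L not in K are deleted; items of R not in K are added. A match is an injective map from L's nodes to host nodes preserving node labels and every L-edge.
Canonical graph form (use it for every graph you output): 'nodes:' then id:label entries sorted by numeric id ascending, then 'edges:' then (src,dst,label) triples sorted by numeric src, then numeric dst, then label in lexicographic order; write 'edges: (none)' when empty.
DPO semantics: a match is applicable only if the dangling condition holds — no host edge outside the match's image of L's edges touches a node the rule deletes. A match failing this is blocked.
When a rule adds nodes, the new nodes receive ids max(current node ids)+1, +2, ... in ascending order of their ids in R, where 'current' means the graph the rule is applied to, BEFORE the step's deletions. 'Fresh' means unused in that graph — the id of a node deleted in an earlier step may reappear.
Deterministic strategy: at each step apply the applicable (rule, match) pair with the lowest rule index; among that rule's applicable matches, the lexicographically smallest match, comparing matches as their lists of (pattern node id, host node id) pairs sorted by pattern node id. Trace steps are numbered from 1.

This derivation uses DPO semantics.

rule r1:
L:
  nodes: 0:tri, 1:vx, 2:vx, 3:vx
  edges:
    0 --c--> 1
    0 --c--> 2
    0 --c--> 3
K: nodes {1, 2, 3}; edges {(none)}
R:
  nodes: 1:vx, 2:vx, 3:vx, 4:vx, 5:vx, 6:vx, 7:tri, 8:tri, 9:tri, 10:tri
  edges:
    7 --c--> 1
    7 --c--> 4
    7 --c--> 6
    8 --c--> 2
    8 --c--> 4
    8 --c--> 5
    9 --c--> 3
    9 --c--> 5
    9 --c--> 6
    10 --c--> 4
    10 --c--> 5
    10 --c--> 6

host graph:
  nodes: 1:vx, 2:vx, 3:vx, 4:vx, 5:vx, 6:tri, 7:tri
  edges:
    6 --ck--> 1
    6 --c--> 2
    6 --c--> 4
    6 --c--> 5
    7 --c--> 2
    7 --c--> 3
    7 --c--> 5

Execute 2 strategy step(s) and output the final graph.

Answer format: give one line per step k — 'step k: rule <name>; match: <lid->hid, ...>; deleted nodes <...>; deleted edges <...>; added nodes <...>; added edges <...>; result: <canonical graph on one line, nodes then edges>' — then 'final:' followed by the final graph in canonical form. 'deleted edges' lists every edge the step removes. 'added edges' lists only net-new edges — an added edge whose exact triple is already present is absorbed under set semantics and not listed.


step 1: rule r1; match: 0->7, 1->2, 2->3, 3->5; deleted nodes 7; deleted edges (7,2,c); (7,3,c); (7,5,c); added nodes 8, 9, 10, 11, 12, 13, 14; added edges (11,2,c); (11,8,c); (11,10,c); (12,3,c); (12,8,c); (12,9,c); (13,5,c); (13,9,c); (13,10,c); (14,8,c); (14,9,c); (14,10,c); result: nodes: 1:vx, 2:vx, 3:vx, 4:vx, 5:vx, 6:tri, 8:vx, 9:vx, 10:vx, 11:tri, 12:tri, 13:tri, 14:tri edges: (6,1,ck); (6,2,c); (6,4,c); (6,5,c); (11,2,c); (11,8,c); (11,10,c); (12,3,c); (12,8,c); (12,9,c); (13,5,c); (13,9,c); (13,10,c); (14,8,c); (14,9,c); (14,10,c)
step 2: rule r1; match: 0->11, 1->2, 2->8, 3->10; deleted nodes 11; deleted edges (11,2,c); (11,8,c); (11,10,c); added nodes 15, 16, 17, 18, 19, 20, 21; added edges (18,2,c); (18,15,c); (18,17,c); (19,8,c); (19,15,c); (19,16,c); (20,10,c); (20,16,c); (20,17,c); (21,15,c); (21,16,c); (21,17,c); result: nodes: 1:vx, 2:vx, 3:vx, 4:vx, 5:vx, 6:tri, 8:vx, 9:vx, 10:vx, 12:tri, 13:tri, 14:tri, 15:vx, 16:vx, 17:vx, 18:tri, 19:tri, 20:tri, 21:tri edges: (6,1,ck); (6,2,c); (6,4,c); (6,5,c); (12,3,c); (12,8,c); (12,9,c); (13,5,c); (13,9,c); (13,10,c); (14,8,c); (14,9,c); (14,10,c); (18,2,c); (18,15,c); (18,17,c); (19,8,c); (19,15,c); (19,16,c); (20,10,c); (20,16,c); (20,17,c); (21,15,c); (21,16,c); (21,17,c)
final:
nodes: 1:vx, 2:vx, 3:vx, 4:vx, 5:vx, 6:tri, 8:vx, 9:vx, 10:vx, 12:tri, 13:tri, 14:tri, 15:vx, 16:vx, 17:vx, 18:tri, 19:tri, 20:tri, 21:tri
edges: (6,1,ck); (6,2,c); (6,4,c); (6,5,c); (12,3,c); (12,8,c); (12,9,c); (13,5,c); (13,9,c); (13,10,c); (14,8,c); (14,9,c); (14,10,c); (18,2,c); (18,15,c); (18,17,c); (19,8,c); (19,15,c); (19,16,c); (20,10,c); (20,16,c); (20,17,c); (21,15,c); (21,16,c); (21,17,c)


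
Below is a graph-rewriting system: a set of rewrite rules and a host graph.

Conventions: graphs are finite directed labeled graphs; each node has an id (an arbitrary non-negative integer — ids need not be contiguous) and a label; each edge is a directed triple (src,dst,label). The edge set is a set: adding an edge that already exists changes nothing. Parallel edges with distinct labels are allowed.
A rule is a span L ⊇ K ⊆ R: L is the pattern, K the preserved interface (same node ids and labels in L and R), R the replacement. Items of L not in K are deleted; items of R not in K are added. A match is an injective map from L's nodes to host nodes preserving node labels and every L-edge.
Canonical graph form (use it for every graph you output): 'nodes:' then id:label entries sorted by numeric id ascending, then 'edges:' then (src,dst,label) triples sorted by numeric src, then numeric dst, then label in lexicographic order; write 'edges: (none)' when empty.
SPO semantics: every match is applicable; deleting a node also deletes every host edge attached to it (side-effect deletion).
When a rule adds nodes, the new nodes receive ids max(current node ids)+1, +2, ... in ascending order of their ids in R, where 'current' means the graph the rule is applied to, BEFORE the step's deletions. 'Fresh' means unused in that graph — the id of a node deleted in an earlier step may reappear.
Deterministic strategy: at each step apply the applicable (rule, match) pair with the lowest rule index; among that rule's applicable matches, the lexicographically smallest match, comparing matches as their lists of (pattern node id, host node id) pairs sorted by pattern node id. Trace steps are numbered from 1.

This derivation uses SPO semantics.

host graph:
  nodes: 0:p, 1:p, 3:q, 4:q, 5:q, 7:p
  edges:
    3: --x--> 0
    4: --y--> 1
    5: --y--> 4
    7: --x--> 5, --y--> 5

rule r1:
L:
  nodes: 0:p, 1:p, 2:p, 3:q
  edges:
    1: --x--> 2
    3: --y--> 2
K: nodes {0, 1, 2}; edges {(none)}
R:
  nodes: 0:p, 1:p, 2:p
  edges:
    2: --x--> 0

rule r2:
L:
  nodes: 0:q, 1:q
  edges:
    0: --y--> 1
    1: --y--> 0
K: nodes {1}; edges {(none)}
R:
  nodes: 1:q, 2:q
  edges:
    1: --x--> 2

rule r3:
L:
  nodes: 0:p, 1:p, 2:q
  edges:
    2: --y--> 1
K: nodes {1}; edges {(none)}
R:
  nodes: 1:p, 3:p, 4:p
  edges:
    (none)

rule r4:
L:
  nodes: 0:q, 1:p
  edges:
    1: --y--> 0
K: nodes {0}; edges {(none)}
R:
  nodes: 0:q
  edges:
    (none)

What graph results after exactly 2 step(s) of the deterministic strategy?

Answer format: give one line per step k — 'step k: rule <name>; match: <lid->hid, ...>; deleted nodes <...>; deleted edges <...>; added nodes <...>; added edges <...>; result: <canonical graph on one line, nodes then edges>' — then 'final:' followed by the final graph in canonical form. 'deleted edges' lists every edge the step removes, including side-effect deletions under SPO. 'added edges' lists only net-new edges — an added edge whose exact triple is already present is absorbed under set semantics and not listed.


step 1: rule r3; match: 0->0, 1->1, 2->4; deleted nodes 0, 4; deleted edges (3,0,x); (4,1,y); (5,4,y); added nodes 8, 9; added edges (none); result: nodes: 1:p, 3:q, 5:q, 7:p, 8:p, 9:p edges: (7,5,x); (7,5,y)
step 2: rule r4; match: 0->5, 1->7; deleted nodes 7; deleted edges (7,5,x); (7,5,y); added nodes (none); added edges (none); result: nodes: 1:p, 3:q, 5:q, 8:p, 9:p edges: (none)
final:
nodes: 1:p, 3:q, 5:q, 8:p, 9:p
edges: (none)


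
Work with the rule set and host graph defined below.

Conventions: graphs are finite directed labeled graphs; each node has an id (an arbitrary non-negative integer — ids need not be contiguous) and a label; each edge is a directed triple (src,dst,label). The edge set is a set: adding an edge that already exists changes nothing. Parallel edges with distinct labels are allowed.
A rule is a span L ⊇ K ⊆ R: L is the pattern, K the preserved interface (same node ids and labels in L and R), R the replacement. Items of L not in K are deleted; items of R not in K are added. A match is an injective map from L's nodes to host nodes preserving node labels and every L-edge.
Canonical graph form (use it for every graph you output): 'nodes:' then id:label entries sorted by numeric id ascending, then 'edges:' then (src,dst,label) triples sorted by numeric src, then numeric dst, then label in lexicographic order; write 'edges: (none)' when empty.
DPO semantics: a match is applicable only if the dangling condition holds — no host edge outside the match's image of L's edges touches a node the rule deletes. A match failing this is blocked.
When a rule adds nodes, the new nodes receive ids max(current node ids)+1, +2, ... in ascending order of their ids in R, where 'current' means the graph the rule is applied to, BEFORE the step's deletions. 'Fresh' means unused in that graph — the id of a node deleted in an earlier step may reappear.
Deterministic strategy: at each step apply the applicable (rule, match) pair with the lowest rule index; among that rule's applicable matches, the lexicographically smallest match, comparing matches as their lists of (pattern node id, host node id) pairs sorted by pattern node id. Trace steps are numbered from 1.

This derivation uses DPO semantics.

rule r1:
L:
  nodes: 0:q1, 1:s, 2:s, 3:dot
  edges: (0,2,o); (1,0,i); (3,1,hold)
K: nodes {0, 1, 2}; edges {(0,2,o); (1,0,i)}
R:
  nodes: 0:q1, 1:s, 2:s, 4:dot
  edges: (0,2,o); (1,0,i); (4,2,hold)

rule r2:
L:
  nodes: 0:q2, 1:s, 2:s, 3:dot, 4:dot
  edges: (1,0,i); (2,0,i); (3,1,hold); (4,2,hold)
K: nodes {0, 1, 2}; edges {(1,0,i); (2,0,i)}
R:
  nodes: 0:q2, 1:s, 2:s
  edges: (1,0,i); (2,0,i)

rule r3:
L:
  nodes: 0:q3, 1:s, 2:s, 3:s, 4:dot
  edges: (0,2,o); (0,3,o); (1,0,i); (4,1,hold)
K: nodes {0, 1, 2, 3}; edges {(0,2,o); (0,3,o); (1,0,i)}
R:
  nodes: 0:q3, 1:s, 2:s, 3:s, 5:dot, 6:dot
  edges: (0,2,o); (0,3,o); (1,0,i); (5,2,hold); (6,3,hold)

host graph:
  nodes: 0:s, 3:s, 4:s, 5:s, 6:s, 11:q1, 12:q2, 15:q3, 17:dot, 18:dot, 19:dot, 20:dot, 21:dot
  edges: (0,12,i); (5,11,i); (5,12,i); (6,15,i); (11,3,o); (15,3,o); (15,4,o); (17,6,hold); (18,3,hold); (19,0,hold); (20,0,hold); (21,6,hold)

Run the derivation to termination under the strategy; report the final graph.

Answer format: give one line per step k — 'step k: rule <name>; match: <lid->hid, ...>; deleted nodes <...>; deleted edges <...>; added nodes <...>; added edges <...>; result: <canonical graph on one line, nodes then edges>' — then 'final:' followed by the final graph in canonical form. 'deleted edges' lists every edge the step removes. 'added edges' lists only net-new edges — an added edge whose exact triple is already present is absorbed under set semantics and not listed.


step 1: rule r3; match: 0->15, 1->6, 2->3, 3->4, 4->17; deleted nodes 17; deleted edges (17,6,hold); added nodes 22, 23; added edges (22,3,hold); (23,4,hold); result: nodes: 0:s, 3:s, 4:s, 5:s, 6:s, 11:q1, 12:q2, 15:q3, 18:dot, 19:dot, 20:dot, 21:dot, 22:dot, 23:dot edges: (0,12,i); (5,11,i); (5,12,i); (6,15,i); (11,3,o); (15,3,o); (15,4,o); (18,3,hold); (19,0,hold); (20,0,hold); (21,6,hold); (22,3,hold); (23,4,hold)
step 2: rule r3; match: 0->15, 1->6, 2->3, 3->4, 4->21; deleted nodes 21; deleted edges (21,6,hold); added nodes 24, 25; added edges (24,3,hold); (25,4,hold); result: nodes: 0:s, 3:s, 4:s, 5:s, 6:s, 11:q1, 12:q2, 15:q3, 18:dot, 19:dot, 20:dot, 22:dot, 23:dot, 24:dot, 25:dot edges: (0,12,i); (5,11,i); (5,12,i); (6,15,i); (11,3,o); (15,3,o); (15,4,o); (18,3,hold); (19,0,hold); (20,0,hold); (22,3,hold); (23,4,hold); (24,3,hold); (25,4,hold)
final:
nodes: 0:s, 3:s, 4:s, 5:s, 6:s, 11:q1, 12:q2, 15:q3, 18:dot, 19:dot, 20:dot, 22:dot, 23:dot, 24:dot, 25:dot
edges: (0,12,i); (5,11,i); (5,12,i); (6,15,i); (11,3,o); (15,3,o); (15,4,o); (18,3,hold); (19,0,hold); (20,0,hold); (22,3,hold); (23,4,hold); (24,3,hold); (25,4,hold)


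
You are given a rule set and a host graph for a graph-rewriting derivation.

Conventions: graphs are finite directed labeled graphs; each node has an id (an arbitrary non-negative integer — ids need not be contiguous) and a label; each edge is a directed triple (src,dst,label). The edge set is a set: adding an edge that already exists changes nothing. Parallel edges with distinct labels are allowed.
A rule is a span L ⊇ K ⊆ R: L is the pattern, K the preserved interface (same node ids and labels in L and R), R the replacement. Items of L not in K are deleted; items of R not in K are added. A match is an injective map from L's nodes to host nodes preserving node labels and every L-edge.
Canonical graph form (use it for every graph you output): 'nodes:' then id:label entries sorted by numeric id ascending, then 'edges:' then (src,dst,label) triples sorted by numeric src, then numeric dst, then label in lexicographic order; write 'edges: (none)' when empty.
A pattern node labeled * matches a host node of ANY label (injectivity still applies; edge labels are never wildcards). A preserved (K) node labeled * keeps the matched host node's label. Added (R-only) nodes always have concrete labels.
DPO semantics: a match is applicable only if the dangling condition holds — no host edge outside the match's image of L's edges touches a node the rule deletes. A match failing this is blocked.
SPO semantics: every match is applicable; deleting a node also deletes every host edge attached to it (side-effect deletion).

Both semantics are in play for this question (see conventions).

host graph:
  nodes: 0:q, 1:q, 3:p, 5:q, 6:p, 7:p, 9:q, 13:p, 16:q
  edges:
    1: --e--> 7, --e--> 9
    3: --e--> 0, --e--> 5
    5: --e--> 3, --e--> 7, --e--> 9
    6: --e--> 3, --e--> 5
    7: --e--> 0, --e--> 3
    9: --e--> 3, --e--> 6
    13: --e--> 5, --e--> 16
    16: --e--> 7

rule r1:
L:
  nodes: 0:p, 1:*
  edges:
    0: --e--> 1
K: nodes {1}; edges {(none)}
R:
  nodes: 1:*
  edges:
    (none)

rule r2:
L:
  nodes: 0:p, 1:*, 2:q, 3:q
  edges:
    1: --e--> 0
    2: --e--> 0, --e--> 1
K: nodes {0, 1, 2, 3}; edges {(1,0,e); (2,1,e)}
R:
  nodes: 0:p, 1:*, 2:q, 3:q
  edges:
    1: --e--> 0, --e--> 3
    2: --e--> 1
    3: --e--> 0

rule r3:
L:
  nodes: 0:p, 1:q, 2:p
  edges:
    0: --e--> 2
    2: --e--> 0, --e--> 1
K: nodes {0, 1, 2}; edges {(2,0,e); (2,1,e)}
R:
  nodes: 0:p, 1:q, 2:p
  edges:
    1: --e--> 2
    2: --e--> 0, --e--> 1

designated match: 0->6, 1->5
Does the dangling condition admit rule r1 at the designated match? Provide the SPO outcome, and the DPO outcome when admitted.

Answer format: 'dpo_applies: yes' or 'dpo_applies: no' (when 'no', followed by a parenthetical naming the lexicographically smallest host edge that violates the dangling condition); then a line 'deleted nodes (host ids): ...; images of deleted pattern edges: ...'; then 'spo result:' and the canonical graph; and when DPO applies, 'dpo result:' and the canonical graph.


dpo_applies: no
(the rule deletes node 6, which keeps host edge (6,3,e) outside the match image — the dangling condition fails, DPO blocks; SPO proceeds and side-deletes such edges)
deleted nodes (host ids): 6; images of deleted pattern edges: (6,5,e)
spo result:
nodes: 0:q, 1:q, 3:p, 5:q, 7:p, 9:q, 13:p, 16:q
edges: (1,7,e); (1,9,e); (3,0,e); (3,5,e); (5,3,e); (5,7,e); (5,9,e); (7,0,e); (7,3,e); (9,3,e); (13,5,e); (13,16,e); (16,7,e)
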